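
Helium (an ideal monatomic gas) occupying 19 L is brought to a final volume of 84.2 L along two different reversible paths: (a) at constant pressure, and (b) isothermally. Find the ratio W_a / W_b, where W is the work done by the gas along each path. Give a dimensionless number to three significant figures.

W_a / W_b ≈ 2.30

Path (a) isobaric: W = P₁(V₂ − V₁) → W_a/(P₁V₁) = 3.432.
Path (b) isothermal: W = P₁V₁ ln(V₂/V₁) → W_b/(P₁V₁) = 1.489.
W_a / W_b = 3.432 / 1.489 = 2.305.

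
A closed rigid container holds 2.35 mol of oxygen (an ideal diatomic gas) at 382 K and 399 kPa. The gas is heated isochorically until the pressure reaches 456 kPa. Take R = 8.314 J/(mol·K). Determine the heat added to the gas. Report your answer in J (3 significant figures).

Constant volume ⇒ W = 0, so Q = ΔU = nCᵥΔT with Cᵥ = 5R/2 = 20.79 J/(mol·K).
At constant V, T₂/T₁ = P₂/P₁ ⇒ ΔT = T₁(P₂/P₁ − 1) = 382·(456/399 − 1) = 54.57 K.
ΔU = (2.35)(20.79)(54.57) = 2666 J.

Q ≈ 2670 J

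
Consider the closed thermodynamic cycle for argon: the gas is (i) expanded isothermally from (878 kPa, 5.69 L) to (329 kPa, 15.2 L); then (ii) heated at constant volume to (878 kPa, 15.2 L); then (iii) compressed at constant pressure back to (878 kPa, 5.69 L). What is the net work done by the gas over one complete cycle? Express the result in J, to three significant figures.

Leg (i): W = PᵢVᵢ ln(V_f/Vᵢ) = (4996) ln(15.2/5.69) = 4909 J.
Leg (ii): W = 0.
Leg (iii): W = PΔV = (878)(5.69 − 15.2) = -8350 J.
W_net = 4909 − 8350 = -3441 J.

W_net ≈ -3440 J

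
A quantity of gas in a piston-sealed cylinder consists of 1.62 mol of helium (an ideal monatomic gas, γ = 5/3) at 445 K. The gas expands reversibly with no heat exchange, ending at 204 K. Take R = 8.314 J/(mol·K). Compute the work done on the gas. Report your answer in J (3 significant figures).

Adiabatic ⇒ Q = 0, so W_by = −ΔU = nCᵥ(T₁ − T₂).
Cᵥ = 3R/2 = 12.47 J/(mol·K).
W = (1.62)(12.47)(445 − 204) = 4869 J.
Work on gas = −W_by = -4869 J.

W ≈ -4870 J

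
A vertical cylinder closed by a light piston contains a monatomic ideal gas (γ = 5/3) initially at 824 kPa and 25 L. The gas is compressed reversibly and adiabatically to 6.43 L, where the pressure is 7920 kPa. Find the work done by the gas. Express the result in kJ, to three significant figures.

W ≈ -45.5 kJ

Adiabatic: W = (P₁V₁ − P₂V₂)/(γ − 1) with γ = 5/3.
P₁V₁ = 20600 J, P₂V₂ = 50926 J.
W = (20600 − 50926) / 0.6667 = -45488 J.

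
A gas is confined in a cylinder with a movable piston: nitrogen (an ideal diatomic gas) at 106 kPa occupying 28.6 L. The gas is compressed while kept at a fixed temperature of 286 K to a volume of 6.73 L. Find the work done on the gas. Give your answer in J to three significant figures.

Isothermal: W = nRT ln(V₂/V₁) = P₁V₁ ln(V₂/V₁).
P₁V₁ = (106 kPa)(28.6 L) = 3032 J.
W = 3032 × ln(6.73/28.6) = 3032 × -1.447
W_by_gas = -4386 J; work on gas = −W_by = 4386 J.

W ≈ 4390 J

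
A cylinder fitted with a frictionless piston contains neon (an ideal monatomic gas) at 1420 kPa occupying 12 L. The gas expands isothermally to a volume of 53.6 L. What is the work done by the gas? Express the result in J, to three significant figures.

W ≈ 25500 J

Isothermal: W = nRT ln(V₂/V₁) = P₁V₁ ln(V₂/V₁).
P₁V₁ = (1420 kPa)(12 L) = 17040 J.
W = 17040 × ln(53.6/12) = 17040 × 1.497
W_by_gas = 25503 J.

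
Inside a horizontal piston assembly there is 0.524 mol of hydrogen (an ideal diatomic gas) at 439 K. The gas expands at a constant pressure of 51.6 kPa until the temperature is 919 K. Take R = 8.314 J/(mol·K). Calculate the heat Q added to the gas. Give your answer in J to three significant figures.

Q ≈ 7320 J

Isobaric: W = nRΔT = (0.524)(8.314)(480) = 2091 J.
ΔU = nCᵥΔT with Cᵥ = 5R/2: ΔU = (0.524)(20.79)(480) = 5228 J.
Q = ΔU + W = 5228 + 2091 = 7319 J.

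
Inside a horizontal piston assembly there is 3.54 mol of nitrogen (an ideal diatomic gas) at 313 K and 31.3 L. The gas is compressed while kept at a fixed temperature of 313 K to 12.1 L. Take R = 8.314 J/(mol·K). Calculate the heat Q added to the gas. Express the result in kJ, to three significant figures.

Q ≈ -8.76 kJ

Isothermal ⇒ ΔU = 0, so Q = W = nRT ln(V₂/V₁).
Q = (3.54)(8.314)(313) ln(12.1/31.3) = 9212 × -0.9504 = -8755 J.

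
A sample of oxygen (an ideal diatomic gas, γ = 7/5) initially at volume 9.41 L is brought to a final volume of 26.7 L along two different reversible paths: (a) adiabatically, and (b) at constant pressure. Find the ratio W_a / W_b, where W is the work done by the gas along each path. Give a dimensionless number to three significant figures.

Path (a) adiabatic: W = P₁V₁(1 − (V₁/V₂)^(γ−1))/(γ−1) → W_a/(P₁V₁) = 0.8527.
Path (b) isobaric: W = P₁(V₂ − V₁) → W_b/(P₁V₁) = 1.837.
W_a / W_b = 0.8527 / 1.837 = 0.4641.

W_a / W_b ≈ 0.464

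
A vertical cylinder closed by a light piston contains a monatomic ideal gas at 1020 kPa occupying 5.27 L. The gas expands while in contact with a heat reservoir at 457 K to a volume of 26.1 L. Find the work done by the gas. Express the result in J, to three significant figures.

W ≈ 8600 J

Isothermal: W = nRT ln(V₂/V₁) = P₁V₁ ln(V₂/V₁).
P₁V₁ = (1020 kPa)(5.27 L) = 5375 J.
W = 5375 × ln(26.1/5.27) = 5375 × 1.6
W_by_gas = 8600 J.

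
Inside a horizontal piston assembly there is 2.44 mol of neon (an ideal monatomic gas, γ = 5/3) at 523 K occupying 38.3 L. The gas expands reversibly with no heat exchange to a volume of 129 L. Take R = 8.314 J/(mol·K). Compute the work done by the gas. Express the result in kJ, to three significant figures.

W ≈ 8.83 kJ

Adiabatic: TV^(γ−1) = const with γ = 5/3.
T₂ = T₁ (V₁/V₂)^(γ−1) = 523 × (38.3/129)^0.667 = 523 × 0.445 = 232.8 K.
W_by = nCᵥ(T₁ − T₂) = (2.44)(12.47)(523 − 232.8) = 8832 J.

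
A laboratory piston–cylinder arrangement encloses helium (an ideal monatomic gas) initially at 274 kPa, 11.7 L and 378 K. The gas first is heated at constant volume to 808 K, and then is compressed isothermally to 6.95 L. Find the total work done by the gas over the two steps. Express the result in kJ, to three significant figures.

W_total ≈ -3.57 kJ

Step 1 (isochoric): W = 0 (constant volume).
After step 1: P = 585.7 kPa (V unchanged).
Step 2 (isothermal): W = P₁V₁ ln(V₂/V₁) = (6853) ln(6.95/11.7) = -3569 J.
W_total = 0 − 3569 = -3569 J.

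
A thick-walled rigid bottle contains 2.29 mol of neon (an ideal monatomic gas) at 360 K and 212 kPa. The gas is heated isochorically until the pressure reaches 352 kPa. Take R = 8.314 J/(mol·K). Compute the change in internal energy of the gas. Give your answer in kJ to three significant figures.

Constant volume ⇒ W = 0, so Q = ΔU = nCᵥΔT with Cᵥ = 3R/2 = 12.47 J/(mol·K).
At constant V, T₂/T₁ = P₂/P₁ ⇒ ΔT = T₁(P₂/P₁ − 1) = 360·(352/212 − 1) = 237.7 K.
ΔU = (2.29)(12.47)(237.7) = 6789 J.

ΔU ≈ 6.79 kJ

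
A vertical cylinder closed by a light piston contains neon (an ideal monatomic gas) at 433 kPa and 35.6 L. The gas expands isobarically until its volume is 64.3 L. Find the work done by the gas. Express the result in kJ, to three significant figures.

Isobaric: W = P ΔV.
W = (433 kPa)(64.3 − 35.6 L) = (433)(28.7) = 12427 J.

W ≈ 12.4 kJ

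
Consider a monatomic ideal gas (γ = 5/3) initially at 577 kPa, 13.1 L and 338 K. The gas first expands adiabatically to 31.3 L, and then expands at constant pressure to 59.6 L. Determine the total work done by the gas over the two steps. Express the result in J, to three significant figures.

Step 1 (adiabatic): W = (P₁V₁ − P₂V₂)/(γ−1) = (7559 − 4229)/0.667 = 4994 J.
After step 1: P = 135.1 kPa, V = 31.3 L, T = 189.1 K.
Step 2 (isobaric): W = PΔV = (135.1 kPa)(59.6 − 31.3 L) = 3824 J.
W_total = 4994 + 3824 = 8818 J.

W_total ≈ 8820 J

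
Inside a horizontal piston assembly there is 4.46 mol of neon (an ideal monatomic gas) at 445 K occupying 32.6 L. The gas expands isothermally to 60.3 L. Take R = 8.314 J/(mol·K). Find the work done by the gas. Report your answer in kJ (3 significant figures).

Isothermal: W = nRT ln(V₂/V₁).
W = (4.46)(8.314)(445) × ln(60.3/32.6)
  = 16501 × 0.615
W_by_gas = 10148 J.

W ≈ 10.1 kJ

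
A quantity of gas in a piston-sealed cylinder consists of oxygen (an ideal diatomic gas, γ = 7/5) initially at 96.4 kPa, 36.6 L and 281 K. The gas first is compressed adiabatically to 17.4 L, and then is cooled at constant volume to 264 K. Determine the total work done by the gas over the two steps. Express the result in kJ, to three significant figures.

Step 1 (adiabatic): W = (P₁V₁ − P₂V₂)/(γ−1) = (3528 − 4750)/0.4 = -3055 J.
Step 2 (isochoric): W = 0 (constant volume).
W_total = -3055 + 0 = -3055 J.

W_total ≈ -3.06 kJ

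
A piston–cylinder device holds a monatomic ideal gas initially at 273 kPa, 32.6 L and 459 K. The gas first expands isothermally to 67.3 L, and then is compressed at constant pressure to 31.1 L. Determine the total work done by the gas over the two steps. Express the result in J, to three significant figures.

W_total ≈ 1660 J

Step 1 (isothermal): W = P₁V₁ ln(V₂/V₁) = (8900) ln(67.3/32.6) = 6451 J.
After step 1: P = 132.2 kPa, V = 67.3 L, T = 459 K.
Step 2 (isobaric): W = PΔV = (132.2 kPa)(31.1 − 67.3 L) = -4787 J.
W_total = 6451 − 4787 = 1664 J.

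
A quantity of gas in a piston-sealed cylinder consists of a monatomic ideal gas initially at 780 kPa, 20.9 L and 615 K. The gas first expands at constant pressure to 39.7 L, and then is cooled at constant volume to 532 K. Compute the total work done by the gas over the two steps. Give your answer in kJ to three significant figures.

Step 1 (isobaric): W = PΔV = (780 kPa)(39.7 − 20.9 L) = 14664 J.
Step 2 (isochoric): W = 0 (constant volume).
W_total = 14664 + 0 = 14664 J.

W_total ≈ 14.7 kJ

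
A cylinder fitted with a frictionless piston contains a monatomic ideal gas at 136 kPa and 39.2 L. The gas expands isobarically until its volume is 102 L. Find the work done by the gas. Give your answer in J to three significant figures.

Isobaric: W = P ΔV.
W = (136 kPa)(102 − 39.2 L) = (136)(62.8) = 8541 J.

W ≈ 8540 J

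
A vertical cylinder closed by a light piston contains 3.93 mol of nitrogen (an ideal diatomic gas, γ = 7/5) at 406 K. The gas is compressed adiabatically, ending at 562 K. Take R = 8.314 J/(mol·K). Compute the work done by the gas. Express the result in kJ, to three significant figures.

Adiabatic ⇒ Q = 0, so W_by = −ΔU = nCᵥ(T₁ − T₂).
Cᵥ = 5R/2 = 20.79 J/(mol·K).
W = (3.93)(20.79)(406 − 562) = -12743 J.

W ≈ -12.7 kJ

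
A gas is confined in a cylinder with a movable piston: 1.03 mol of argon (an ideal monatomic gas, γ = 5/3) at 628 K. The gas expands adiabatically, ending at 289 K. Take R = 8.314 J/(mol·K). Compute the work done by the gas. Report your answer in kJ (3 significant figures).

Adiabatic ⇒ Q = 0, so W_by = −ΔU = nCᵥ(T₁ − T₂).
Cᵥ = 3R/2 = 12.47 J/(mol·K).
W = (1.03)(12.47)(628 − 289) = 4354 J.

W ≈ 4.35 kJ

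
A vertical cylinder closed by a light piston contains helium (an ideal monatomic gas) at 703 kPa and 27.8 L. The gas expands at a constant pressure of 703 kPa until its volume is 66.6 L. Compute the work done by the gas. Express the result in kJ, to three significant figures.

W ≈ 27.3 kJ

Isobaric: W = P ΔV.
W = (703 kPa)(66.6 − 27.8 L) = (703)(38.8) = 27276 J.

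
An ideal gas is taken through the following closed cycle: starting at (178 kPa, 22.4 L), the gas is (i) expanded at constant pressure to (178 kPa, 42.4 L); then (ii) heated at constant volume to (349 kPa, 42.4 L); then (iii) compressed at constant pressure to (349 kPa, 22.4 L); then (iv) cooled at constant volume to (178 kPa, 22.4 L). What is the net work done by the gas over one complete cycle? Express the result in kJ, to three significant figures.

Constant-volume legs do no work.
W(i) = (178)(42.4 − 22.4) = 3560 J; W(iii) = (349)(22.4 − 42.4) = -6980 J.
W_net = 3560 − 6980 = -3420 J (the counter-clockwise enclosed area).

W_net ≈ -3.42 kJ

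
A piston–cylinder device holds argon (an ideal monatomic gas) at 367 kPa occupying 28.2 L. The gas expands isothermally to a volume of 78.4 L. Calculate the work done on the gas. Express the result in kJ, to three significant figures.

Isothermal: W = nRT ln(V₂/V₁) = P₁V₁ ln(V₂/V₁).
P₁V₁ = (367 kPa)(28.2 L) = 10349 J.
W = 10349 × ln(78.4/28.2) = 10349 × 1.023
W_by_gas = 10582 J; work on gas = −W_by = -10582 J.

W ≈ -10.6 kJ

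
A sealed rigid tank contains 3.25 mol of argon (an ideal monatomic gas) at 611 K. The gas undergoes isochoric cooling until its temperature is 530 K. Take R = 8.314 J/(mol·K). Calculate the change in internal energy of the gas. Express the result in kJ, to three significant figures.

Constant volume ⇒ W = 0, so Q = ΔU = nCᵥΔT with Cᵥ = 3R/2 = 12.47 J/(mol·K).
ΔU = (3.25)(12.47)(530 − 611) = -3283 J.

ΔU ≈ -3.28 kJ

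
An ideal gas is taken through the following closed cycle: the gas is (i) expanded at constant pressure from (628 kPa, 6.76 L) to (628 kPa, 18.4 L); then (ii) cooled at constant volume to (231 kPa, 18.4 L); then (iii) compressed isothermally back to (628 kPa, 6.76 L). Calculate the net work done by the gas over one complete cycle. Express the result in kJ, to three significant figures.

W_net ≈ 3.05 kJ

Leg (i): W = PΔV = (628)(18.4 − 6.76) = 7310 J.
Leg (ii): W = 0.
Leg (iii): W = PᵢVᵢ ln(V_f/Vᵢ) = (4250) ln(6.76/18.4) = -4256 J.
W_net = 7310 − 4256 = 3054 J.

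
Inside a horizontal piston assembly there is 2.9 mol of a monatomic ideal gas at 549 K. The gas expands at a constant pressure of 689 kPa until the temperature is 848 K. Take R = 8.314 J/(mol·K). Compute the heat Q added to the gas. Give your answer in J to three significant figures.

Isobaric: W = nRΔT = (2.9)(8.314)(299) = 7209 J.
ΔU = nCᵥΔT with Cᵥ = 3R/2: ΔU = (2.9)(12.47)(299) = 10814 J.
Q = ΔU + W = 10814 + 7209 = 18023 J.

Q ≈ 18000 J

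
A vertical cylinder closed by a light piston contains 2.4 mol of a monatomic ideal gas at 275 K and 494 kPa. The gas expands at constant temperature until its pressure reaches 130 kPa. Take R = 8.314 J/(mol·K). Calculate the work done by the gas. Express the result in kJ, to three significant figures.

W ≈ 7.33 kJ

Isothermal process: W = nRT ln(V₂/V₁) = nRT ln(P₁/P₂).
W = (2.4)(8.314)(275) × ln(494/130)
  = 5487 × ln(3.8) = 5487 × 1.335
W_by_gas = 7325 J.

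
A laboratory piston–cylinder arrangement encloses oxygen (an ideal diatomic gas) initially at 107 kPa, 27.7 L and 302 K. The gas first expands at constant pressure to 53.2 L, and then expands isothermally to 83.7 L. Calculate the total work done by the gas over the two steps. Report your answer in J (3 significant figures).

Step 1 (isobaric): W = PΔV = (107 kPa)(53.2 − 27.7 L) = 2729 J.
After step 1: P = 107 kPa, V = 53.2 L, T = 580 K.
Step 2 (isothermal): W = P₁V₁ ln(V₂/V₁) = (5692) ln(83.7/53.2) = 2580 J.
W_total = 2729 + 2580 = 5308 J.

W_total ≈ 5310 J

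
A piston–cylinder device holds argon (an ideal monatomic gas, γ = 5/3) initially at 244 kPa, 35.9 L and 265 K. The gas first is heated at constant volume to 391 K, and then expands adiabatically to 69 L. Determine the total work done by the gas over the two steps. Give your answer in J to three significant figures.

W_total ≈ 6850 J

Step 1 (isochoric): W = 0 (constant volume).
After step 1: P = 360 kPa (V unchanged).
Step 2 (adiabatic): W = (P₁V₁ − P₂V₂)/(γ−1) = (12925 − 8361)/0.667 = 6846 J.
W_total = 0 + 6846 = 6846 J.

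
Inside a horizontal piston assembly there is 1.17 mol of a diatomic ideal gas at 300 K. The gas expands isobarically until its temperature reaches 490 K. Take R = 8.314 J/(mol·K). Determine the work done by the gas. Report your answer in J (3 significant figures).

Isobaric: W = P ΔV = nR ΔT.
W = (1.17)(8.314)(490 − 300) = 1848 J.

W ≈ 1850 J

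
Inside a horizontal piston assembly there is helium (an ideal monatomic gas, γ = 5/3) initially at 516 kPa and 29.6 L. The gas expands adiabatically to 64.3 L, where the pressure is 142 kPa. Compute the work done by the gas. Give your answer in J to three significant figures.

W ≈ 9210 J

Adiabatic: W = (P₁V₁ − P₂V₂)/(γ − 1) with γ = 5/3.
P₁V₁ = 15274 J, P₂V₂ = 9131 J.
W = (15274 − 9131) / 0.6667 = 9214 J.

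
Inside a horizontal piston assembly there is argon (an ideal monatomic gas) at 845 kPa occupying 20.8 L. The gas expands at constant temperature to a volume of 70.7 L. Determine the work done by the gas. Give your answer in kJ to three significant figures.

W ≈ 21.5 kJ

Isothermal: W = nRT ln(V₂/V₁) = P₁V₁ ln(V₂/V₁).
P₁V₁ = (845 kPa)(20.8 L) = 17576 J.
W = 17576 × ln(70.7/20.8) = 17576 × 1.223
W_by_gas = 21504 J.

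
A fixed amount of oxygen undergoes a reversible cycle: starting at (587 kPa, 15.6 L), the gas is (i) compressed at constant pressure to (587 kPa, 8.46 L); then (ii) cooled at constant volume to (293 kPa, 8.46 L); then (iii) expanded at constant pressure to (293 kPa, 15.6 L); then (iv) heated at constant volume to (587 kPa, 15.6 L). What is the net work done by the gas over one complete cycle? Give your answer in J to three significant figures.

Constant-volume legs do no work.
W(i) = (587)(8.46 − 15.6) = -4191 J; W(iii) = (293)(15.6 − 8.46) = 2092 J.
W_net = -4191 + 2092 = -2099 J (the counter-clockwise enclosed area).

W_net ≈ -2100 J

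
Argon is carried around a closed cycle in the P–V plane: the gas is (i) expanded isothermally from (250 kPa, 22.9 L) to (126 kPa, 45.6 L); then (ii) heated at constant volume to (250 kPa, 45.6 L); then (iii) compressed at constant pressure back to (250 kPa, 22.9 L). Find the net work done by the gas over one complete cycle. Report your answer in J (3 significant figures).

W_net ≈ -1730 J

Leg (i): W = PᵢVᵢ ln(V_f/Vᵢ) = (5725) ln(45.6/22.9) = 3943 J.
Leg (ii): W = 0.
Leg (iii): W = PΔV = (250)(22.9 − 45.6) = -5675 J.
W_net = 3943 − 5675 = -1732 J.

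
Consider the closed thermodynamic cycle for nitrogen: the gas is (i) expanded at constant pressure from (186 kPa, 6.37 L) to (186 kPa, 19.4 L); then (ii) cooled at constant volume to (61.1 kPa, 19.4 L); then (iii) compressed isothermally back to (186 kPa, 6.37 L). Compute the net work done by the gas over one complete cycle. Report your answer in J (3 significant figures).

Leg (i): W = PΔV = (186)(19.4 − 6.37) = 2424 J.
Leg (ii): W = 0.
Leg (iii): W = PᵢVᵢ ln(V_f/Vᵢ) = (1185) ln(6.37/19.4) = -1320 J.
W_net = 2424 − 1320 = 1103 J.

W_net ≈ 1100 J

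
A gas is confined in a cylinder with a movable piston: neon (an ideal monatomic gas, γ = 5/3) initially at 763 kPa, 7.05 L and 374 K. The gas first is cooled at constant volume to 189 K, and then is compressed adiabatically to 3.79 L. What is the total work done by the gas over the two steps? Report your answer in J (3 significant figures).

W_total ≈ -2090 J

Step 1 (isochoric): W = 0 (constant volume).
After step 1: P = 385.6 kPa (V unchanged).
Step 2 (adiabatic): W = (P₁V₁ − P₂V₂)/(γ−1) = (2718 − 4112)/0.667 = -2090 J.
W_total = 0 − 2090 = -2090 J.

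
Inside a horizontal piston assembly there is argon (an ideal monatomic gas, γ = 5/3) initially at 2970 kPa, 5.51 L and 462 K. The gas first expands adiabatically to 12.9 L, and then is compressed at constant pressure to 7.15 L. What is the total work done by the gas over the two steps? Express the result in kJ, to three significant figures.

W_total ≈ 6.49 kJ

Step 1 (adiabatic): W = (P₁V₁ − P₂V₂)/(γ−1) = (16365 − 9281)/0.667 = 10625 J.
After step 1: P = 719.5 kPa, V = 12.9 L, T = 262 K.
Step 2 (isobaric): W = PΔV = (719.5 kPa)(7.15 − 12.9 L) = -4137 J.
W_total = 10625 − 4137 = 6488 J.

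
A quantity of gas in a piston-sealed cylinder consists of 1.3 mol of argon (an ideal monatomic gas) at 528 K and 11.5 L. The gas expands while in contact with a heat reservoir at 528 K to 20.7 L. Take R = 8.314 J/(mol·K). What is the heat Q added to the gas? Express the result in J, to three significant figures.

Q ≈ 3350 J

Isothermal ⇒ ΔU = 0, so Q = W = nRT ln(V₂/V₁).
Q = (1.3)(8.314)(528) ln(20.7/11.5) = 5707 × 0.5878 = 3354 J.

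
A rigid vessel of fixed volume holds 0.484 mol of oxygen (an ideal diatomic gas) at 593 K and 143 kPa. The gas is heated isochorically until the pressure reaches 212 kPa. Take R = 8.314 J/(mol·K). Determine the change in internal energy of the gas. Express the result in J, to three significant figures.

Constant volume ⇒ W = 0, so Q = ΔU = nCᵥΔT with Cᵥ = 5R/2 = 20.79 J/(mol·K).
At constant V, T₂/T₁ = P₂/P₁ ⇒ ΔT = T₁(P₂/P₁ − 1) = 593·(212/143 − 1) = 286.1 K.
ΔU = (0.484)(20.79)(286.1) = 2878 J.

ΔU ≈ 2880 J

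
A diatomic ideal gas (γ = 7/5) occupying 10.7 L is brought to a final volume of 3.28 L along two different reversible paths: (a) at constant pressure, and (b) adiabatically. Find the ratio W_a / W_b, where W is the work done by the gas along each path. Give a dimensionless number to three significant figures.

W_a / W_b ≈ 0.459

Path (a) isobaric: W = P₁(V₂ − V₁) → W_a/(P₁V₁) = -0.6935.
Path (b) adiabatic: W = P₁V₁(1 − (V₁/V₂)^(γ−1))/(γ−1) → W_b/(P₁V₁) = -1.512.
W_a / W_b = -0.6935 / -1.512 = 0.4587.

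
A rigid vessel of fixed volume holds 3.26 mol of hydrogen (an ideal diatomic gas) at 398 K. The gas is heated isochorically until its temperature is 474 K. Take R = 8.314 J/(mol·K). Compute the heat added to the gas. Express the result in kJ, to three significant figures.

Q ≈ 5.15 kJ

Constant volume ⇒ W = 0, so Q = ΔU = nCᵥΔT with Cᵥ = 5R/2 = 20.79 J/(mol·K).
ΔU = (3.26)(20.79)(474 − 398) = 5150 J.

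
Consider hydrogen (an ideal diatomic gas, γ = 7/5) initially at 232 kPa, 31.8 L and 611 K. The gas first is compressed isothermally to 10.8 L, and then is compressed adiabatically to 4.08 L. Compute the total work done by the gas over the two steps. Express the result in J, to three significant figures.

W_total ≈ -16700 J

Step 1 (isothermal): W = P₁V₁ ln(V₂/V₁) = (7378) ln(10.8/31.8) = -7967 J.
After step 1: P = 683.1 kPa, V = 10.8 L, T = 611 K.
Step 2 (adiabatic): W = (P₁V₁ − P₂V₂)/(γ−1) = (7378 − 10890)/0.4 = -8781 J.
W_total = -7967 − 8781 = -16748 J.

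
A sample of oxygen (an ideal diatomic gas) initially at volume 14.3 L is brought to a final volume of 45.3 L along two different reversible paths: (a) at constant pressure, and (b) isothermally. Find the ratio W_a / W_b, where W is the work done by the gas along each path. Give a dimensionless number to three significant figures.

W_a / W_b ≈ 1.88

Path (a) isobaric: W = P₁(V₂ − V₁) → W_a/(P₁V₁) = 2.168.
Path (b) isothermal: W = P₁V₁ ln(V₂/V₁) → W_b/(P₁V₁) = 1.153.
W_a / W_b = 2.168 / 1.153 = 1.88.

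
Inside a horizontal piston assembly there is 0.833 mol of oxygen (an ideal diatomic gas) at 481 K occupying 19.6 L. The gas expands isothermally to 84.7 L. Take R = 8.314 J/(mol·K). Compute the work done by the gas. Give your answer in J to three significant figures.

W ≈ 4880 J

Isothermal: W = nRT ln(V₂/V₁).
W = (0.833)(8.314)(481) × ln(84.7/19.6)
  = 3331 × 1.464
W_by_gas = 4875 J.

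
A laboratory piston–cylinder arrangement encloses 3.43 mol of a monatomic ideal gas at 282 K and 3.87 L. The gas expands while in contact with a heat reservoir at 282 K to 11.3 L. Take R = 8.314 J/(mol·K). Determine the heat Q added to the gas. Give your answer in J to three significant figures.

Q ≈ 8620 J

Isothermal ⇒ ΔU = 0, so Q = W = nRT ln(V₂/V₁).
Q = (3.43)(8.314)(282) ln(11.3/3.87) = 8042 × 1.072 = 8617 J.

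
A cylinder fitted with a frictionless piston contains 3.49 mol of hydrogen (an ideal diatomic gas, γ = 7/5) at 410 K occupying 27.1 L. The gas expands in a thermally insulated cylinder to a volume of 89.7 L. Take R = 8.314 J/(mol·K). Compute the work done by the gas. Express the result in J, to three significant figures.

Adiabatic: TV^(γ−1) = const with γ = 7/5.
T₂ = T₁ (V₁/V₂)^(γ−1) = 410 × (27.1/89.7)^0.4 = 410 × 0.6195 = 254 K.
W_by = nCᵥ(T₁ − T₂) = (3.49)(20.79)(410 − 254) = 11315 J.

W ≈ 11300 J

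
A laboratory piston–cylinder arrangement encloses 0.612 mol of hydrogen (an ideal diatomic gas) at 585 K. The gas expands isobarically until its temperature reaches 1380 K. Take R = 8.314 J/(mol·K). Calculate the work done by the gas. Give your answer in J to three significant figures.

W ≈ 4050 J

Isobaric: W = P ΔV = nR ΔT.
W = (0.612)(8.314)(1380 − 585) = 4045 J.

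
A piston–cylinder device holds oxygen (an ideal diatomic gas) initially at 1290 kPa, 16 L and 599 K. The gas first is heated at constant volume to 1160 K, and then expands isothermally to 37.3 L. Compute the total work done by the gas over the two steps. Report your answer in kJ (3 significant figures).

Step 1 (isochoric): W = 0 (constant volume).
After step 1: P = 2498 kPa (V unchanged).
Step 2 (isothermal): W = P₁V₁ ln(V₂/V₁) = (39971) ln(37.3/16) = 33831 J.
W_total = 0 + 33831 = 33831 J.

W_total ≈ 33.8 kJ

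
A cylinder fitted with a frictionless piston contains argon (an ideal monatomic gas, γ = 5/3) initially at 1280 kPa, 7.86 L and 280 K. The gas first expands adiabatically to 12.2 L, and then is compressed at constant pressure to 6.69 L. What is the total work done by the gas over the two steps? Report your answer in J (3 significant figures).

Step 1 (adiabatic): W = (P₁V₁ − P₂V₂)/(γ−1) = (10061 − 7505)/0.667 = 3834 J.
After step 1: P = 615.2 kPa, V = 12.2 L, T = 208.9 K.
Step 2 (isobaric): W = PΔV = (615.2 kPa)(6.69 − 12.2 L) = -3389 J.
W_total = 3834 − 3389 = 444.5 J.

W_total ≈ 444 J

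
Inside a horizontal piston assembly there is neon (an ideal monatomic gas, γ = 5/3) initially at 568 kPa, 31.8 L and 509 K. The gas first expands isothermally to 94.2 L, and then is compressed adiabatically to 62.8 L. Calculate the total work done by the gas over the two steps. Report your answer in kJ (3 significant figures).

Step 1 (isothermal): W = P₁V₁ ln(V₂/V₁) = (18062) ln(94.2/31.8) = 19615 J.
After step 1: P = 191.7 kPa, V = 94.2 L, T = 509 K.
Step 2 (adiabatic): W = (P₁V₁ − P₂V₂)/(γ−1) = (18062 − 23668)/0.667 = -8409 J.
W_total = 19615 − 8409 = 11206 J.

W_total ≈ 11.2 kJ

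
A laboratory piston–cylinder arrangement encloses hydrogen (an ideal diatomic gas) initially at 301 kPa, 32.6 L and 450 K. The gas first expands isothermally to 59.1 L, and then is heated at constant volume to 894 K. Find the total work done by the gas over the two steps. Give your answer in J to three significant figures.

Step 1 (isothermal): W = P₁V₁ ln(V₂/V₁) = (9813) ln(59.1/32.6) = 5838 J.
Step 2 (isochoric): W = 0 (constant volume).
W_total = 5838 + 0 = 5838 J.

W_total ≈ 5840 J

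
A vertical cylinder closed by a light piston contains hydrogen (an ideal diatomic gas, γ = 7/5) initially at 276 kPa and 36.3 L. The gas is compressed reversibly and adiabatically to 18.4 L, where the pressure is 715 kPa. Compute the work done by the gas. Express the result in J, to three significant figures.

Adiabatic: W = (P₁V₁ − P₂V₂)/(γ − 1) with γ = 7/5.
P₁V₁ = 10019 J, P₂V₂ = 13156 J.
W = (10019 − 13156) / 0.4 = -7843 J.

W ≈ -7840 J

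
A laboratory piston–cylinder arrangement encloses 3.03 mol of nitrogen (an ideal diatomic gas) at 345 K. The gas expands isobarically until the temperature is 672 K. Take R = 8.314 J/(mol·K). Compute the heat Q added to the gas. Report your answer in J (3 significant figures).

Isobaric: W = nRΔT = (3.03)(8.314)(327) = 8238 J.
ΔU = nCᵥΔT with Cᵥ = 5R/2: ΔU = (3.03)(20.79)(327) = 20594 J.
Q = ΔU + W = 20594 + 8238 = 28832 J.

Q ≈ 28800 J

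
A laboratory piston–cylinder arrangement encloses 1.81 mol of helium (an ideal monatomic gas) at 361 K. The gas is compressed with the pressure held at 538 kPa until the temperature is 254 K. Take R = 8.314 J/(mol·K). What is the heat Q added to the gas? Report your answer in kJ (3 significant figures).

Q ≈ -4.03 kJ

Isobaric: W = nRΔT = (1.81)(8.314)(-107) = -1610 J.
ΔU = nCᵥΔT with Cᵥ = 3R/2: ΔU = (1.81)(12.47)(-107) = -2415 J.
Q = ΔU + W = -2415 − 1610 = -4025 J.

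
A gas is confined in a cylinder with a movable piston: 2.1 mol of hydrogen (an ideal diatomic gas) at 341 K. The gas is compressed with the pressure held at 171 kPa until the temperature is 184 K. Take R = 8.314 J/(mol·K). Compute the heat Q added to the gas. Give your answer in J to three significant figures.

Q ≈ -9590 J

Isobaric: W = nRΔT = (2.1)(8.314)(-157) = -2741 J.
ΔU = nCᵥΔT with Cᵥ = 5R/2: ΔU = (2.1)(20.79)(-157) = -6853 J.
Q = ΔU + W = -6853 − 2741 = -9594 J.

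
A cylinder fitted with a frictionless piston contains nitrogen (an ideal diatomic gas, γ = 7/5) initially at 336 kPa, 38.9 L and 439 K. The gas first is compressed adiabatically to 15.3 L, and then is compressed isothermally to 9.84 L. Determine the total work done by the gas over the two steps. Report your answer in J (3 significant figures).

Step 1 (adiabatic): W = (P₁V₁ − P₂V₂)/(γ−1) = (13070 − 18984)/0.4 = -14784 J.
After step 1: P = 1241 kPa, V = 15.3 L, T = 637.6 K.
Step 2 (isothermal): W = P₁V₁ ln(V₂/V₁) = (18984) ln(9.84/15.3) = -8380 J.
W_total = -14784 − 8380 = -23164 J.

W_total ≈ -23200 J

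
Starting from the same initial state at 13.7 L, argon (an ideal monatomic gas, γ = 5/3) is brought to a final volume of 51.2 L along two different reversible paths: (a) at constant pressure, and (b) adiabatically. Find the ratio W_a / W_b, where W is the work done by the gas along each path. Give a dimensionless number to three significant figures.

Path (a) isobaric: W = P₁(V₂ − V₁) → W_a/(P₁V₁) = 2.737.
Path (b) adiabatic: W = P₁V₁(1 − (V₁/V₂)^(γ−1))/(γ−1) → W_b/(P₁V₁) = 0.8771.
W_a / W_b = 2.737 / 0.8771 = 3.121.

W_a / W_b ≈ 3.12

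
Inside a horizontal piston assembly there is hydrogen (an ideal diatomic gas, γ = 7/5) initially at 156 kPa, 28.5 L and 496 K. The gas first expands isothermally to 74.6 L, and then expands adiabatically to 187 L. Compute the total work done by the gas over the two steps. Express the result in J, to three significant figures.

Step 1 (isothermal): W = P₁V₁ ln(V₂/V₁) = (4446) ln(74.6/28.5) = 4278 J.
After step 1: P = 59.6 kPa, V = 74.6 L, T = 496 K.
Step 2 (adiabatic): W = (P₁V₁ − P₂V₂)/(γ−1) = (4446 − 3078)/0.4 = 3419 J.
W_total = 4278 + 3419 = 7697 J.

W_total ≈ 7700 J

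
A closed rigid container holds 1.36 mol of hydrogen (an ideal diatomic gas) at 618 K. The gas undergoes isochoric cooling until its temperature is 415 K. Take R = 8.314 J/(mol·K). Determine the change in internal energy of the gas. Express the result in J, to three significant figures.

Constant volume ⇒ W = 0, so Q = ΔU = nCᵥΔT with Cᵥ = 5R/2 = 20.79 J/(mol·K).
ΔU = (1.36)(20.79)(415 − 618) = -5738 J.

ΔU ≈ -5740 J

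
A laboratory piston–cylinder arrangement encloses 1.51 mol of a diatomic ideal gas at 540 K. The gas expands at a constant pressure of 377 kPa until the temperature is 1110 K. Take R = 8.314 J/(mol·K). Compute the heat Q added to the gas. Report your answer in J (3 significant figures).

Q ≈ 25000 J

Isobaric: W = nRΔT = (1.51)(8.314)(570) = 7156 J.
ΔU = nCᵥΔT with Cᵥ = 5R/2: ΔU = (1.51)(20.79)(570) = 17890 J.
Q = ΔU + W = 17890 + 7156 = 25046 J.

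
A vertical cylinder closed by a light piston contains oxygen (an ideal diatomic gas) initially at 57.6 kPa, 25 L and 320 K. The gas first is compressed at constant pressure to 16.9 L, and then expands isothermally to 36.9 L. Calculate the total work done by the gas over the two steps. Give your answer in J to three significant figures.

W_total ≈ 294 J

Step 1 (isobaric): W = PΔV = (57.6 kPa)(16.9 − 25 L) = -466.6 J.
After step 1: P = 57.6 kPa, V = 16.9 L, T = 216.3 K.
Step 2 (isothermal): W = P₁V₁ ln(V₂/V₁) = (973.4) ln(36.9/16.9) = 760.2 J.
W_total = -466.6 + 760.2 = 293.6 J.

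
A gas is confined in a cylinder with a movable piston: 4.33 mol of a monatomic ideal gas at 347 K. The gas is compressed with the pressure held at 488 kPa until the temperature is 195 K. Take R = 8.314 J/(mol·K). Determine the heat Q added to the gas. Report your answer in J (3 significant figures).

Q ≈ -13700 J

Isobaric: W = nRΔT = (4.33)(8.314)(-152) = -5472 J.
ΔU = nCᵥΔT with Cᵥ = 3R/2: ΔU = (4.33)(12.47)(-152) = -8208 J.
Q = ΔU + W = -8208 − 5472 = -13680 J.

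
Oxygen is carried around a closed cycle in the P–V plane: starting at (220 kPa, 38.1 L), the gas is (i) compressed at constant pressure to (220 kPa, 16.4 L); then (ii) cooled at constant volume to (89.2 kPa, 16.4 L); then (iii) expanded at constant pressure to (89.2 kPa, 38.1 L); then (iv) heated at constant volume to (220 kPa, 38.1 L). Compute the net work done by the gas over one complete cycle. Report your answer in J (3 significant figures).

Constant-volume legs do no work.
W(i) = (220)(16.4 − 38.1) = -4774 J; W(iii) = (89.2)(38.1 − 16.4) = 1936 J.
W_net = -4774 + 1936 = -2838 J (the counter-clockwise enclosed area).

W_net ≈ -2840 J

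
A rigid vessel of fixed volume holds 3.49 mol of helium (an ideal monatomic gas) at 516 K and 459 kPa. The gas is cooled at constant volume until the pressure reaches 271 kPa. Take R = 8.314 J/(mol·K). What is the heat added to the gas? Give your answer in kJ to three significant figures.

Constant volume ⇒ W = 0, so Q = ΔU = nCᵥΔT with Cᵥ = 3R/2 = 12.47 J/(mol·K).
At constant V, T₂/T₁ = P₂/P₁ ⇒ ΔT = T₁(P₂/P₁ − 1) = 516·(271/459 − 1) = -211.3 K.
ΔU = (3.49)(12.47)(-211.3) = -9199 J.

Q ≈ -9.20 kJ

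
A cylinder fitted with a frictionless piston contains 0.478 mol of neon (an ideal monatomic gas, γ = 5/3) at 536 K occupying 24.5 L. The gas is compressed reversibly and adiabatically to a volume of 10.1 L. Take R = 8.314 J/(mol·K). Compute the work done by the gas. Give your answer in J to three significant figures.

Adiabatic: TV^(γ−1) = const with γ = 5/3.
T₂ = T₁ (V₁/V₂)^(γ−1) = 536 × (24.5/10.1)^0.667 = 536 × 1.805 = 967.7 K.
W_by = nCᵥ(T₁ − T₂) = (0.478)(12.47)(536 − 967.7) = -2573 J.

W ≈ -2570 J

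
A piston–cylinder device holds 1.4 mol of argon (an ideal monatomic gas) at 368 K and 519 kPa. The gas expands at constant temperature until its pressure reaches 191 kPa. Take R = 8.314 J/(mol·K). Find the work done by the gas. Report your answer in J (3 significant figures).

W ≈ 4280 J

Isothermal process: W = nRT ln(V₂/V₁) = nRT ln(P₁/P₂).
W = (1.4)(8.314)(368) × ln(519/191)
  = 4283 × ln(2.717) = 4283 × 0.9996
W_by_gas = 4282 J.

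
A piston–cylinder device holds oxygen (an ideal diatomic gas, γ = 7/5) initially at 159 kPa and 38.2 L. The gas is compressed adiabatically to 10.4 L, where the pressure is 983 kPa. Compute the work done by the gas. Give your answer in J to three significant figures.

W ≈ -10400 J

Adiabatic: W = (P₁V₁ − P₂V₂)/(γ − 1) with γ = 7/5.
P₁V₁ = 6074 J, P₂V₂ = 10223 J.
W = (6074 − 10223) / 0.4 = -10374 J.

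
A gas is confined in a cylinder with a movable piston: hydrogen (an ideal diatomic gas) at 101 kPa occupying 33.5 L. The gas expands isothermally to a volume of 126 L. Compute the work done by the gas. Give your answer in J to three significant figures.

Isothermal: W = nRT ln(V₂/V₁) = P₁V₁ ln(V₂/V₁).
P₁V₁ = (101 kPa)(33.5 L) = 3384 J.
W = 3384 × ln(126/33.5) = 3384 × 1.325
W_by_gas = 4482 J.

W ≈ 4480 J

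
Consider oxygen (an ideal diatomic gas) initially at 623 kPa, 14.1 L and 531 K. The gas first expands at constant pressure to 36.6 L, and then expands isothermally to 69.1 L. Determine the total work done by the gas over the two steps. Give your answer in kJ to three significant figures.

W_total ≈ 28.5 kJ

Step 1 (isobaric): W = PΔV = (623 kPa)(36.6 − 14.1 L) = 14018 J.
After step 1: P = 623 kPa, V = 36.6 L, T = 1378 K.
Step 2 (isothermal): W = P₁V₁ ln(V₂/V₁) = (22802) ln(69.1/36.6) = 14491 J.
W_total = 14018 + 14491 = 28508 J.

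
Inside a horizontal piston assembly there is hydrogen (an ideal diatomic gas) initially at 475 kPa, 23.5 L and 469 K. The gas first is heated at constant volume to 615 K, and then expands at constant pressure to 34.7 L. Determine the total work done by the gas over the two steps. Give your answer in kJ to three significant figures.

W_total ≈ 6.98 kJ

Step 1 (isochoric): W = 0 (constant volume).
After step 1: P = 622.9 kPa (V unchanged).
Step 2 (isobaric): W = PΔV = (622.9 kPa)(34.7 − 23.5 L) = 6976 J.
W_total = 0 + 6976 = 6976 J.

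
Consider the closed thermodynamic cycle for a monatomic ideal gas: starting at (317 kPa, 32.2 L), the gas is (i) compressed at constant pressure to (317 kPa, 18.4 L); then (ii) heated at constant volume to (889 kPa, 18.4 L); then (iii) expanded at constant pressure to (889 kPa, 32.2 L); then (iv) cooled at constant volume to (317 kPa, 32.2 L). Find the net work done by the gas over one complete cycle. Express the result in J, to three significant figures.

Constant-volume legs do no work.
W(i) = (317)(18.4 − 32.2) = -4375 J; W(iii) = (889)(32.2 − 18.4) = 12268 J.
W_net = -4375 + 12268 = 7894 J (the clockwise enclosed area).

W_net ≈ 7890 J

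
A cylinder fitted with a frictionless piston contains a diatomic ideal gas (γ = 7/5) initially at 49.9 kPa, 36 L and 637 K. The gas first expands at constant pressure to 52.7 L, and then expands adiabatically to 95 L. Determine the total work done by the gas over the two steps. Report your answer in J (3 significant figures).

Step 1 (isobaric): W = PΔV = (49.9 kPa)(52.7 − 36 L) = 833.3 J.
After step 1: P = 49.9 kPa, V = 52.7 L, T = 932.5 K.
Step 2 (adiabatic): W = (P₁V₁ − P₂V₂)/(γ−1) = (2630 − 2078)/0.4 = 1381 J.
W_total = 833.3 + 1381 = 2214 J.

W_total ≈ 2210 J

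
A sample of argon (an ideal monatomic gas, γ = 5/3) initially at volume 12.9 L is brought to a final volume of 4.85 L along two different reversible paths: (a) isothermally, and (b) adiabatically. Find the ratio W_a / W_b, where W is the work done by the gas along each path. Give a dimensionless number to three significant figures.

Path (a) isothermal: W = P₁V₁ ln(V₂/V₁) → W_a/(P₁V₁) = -0.9782.
Path (b) adiabatic: W = P₁V₁(1 − (V₁/V₂)^(γ−1))/(γ−1) → W_b/(P₁V₁) = -1.38.
W_a / W_b = -0.9782 / -1.38 = 0.7091.

W_a / W_b ≈ 0.709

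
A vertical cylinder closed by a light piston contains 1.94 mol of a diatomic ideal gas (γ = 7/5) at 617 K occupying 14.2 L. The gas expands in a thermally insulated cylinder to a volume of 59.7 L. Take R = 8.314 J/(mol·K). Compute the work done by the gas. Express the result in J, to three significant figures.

Adiabatic: TV^(γ−1) = const with γ = 7/5.
T₂ = T₁ (V₁/V₂)^(γ−1) = 617 × (14.2/59.7)^0.4 = 617 × 0.563 = 347.4 K.
W_by = nCᵥ(T₁ − T₂) = (1.94)(20.79)(617 − 347.4) = 10872 J.

W ≈ 10900 J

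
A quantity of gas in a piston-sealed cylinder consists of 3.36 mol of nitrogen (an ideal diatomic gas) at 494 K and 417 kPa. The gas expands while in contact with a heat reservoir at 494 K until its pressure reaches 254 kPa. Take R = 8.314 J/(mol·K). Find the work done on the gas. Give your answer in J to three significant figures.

W ≈ -6840 J

Isothermal process: W = nRT ln(V₂/V₁) = nRT ln(P₁/P₂).
W = (3.36)(8.314)(494) × ln(417/254)
  = 13800 × ln(1.642) = 13800 × 0.4958
W_by_gas = 6841 J; work on gas = −W_by = -6841 J.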